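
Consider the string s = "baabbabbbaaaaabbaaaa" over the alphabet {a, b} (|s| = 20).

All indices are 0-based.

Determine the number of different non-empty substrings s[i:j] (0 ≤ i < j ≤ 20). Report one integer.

rank→(start, suffix):
  0 → (19, 'a')
  1 → (18, 'aa')
  2 → (17, 'aaa')
  3 → (16, 'aaaa')
  4 → (9, 'aaaaabbaaaa')
  5 → (10, 'aaaabbaaaa')
  6 → (11, 'aaabbaaaa')
  7 → (12, 'aabbaaaa')
  8 → (1, 'aabbabbbaaaaabbaaaa')
  9 → (13, 'abbaaaa')
  10 → (2, 'abbabbbaaaaabbaaaa')
  11 → (5, 'abbbaaaaabbaaaa')
  12 → (15, 'baaaa')
  13 → (8, 'baaaaabbaaaa')
  14 → (0, 'baabbabbbaaaaabbaaaa')
  15 → (4, 'babbbaaaaabbaaaa')
  16 → (14, 'bbaaaa')
  17 → (7, 'bbaaaaabbaaaa')
  18 → (3, 'bbabbbaaaaabbaaaa')
  19 → (6, 'bbbaaaaabbaaaa')

SA = [19, 18, 17, 16, 9, 10, 11, 12, 1, 13, 2, 5, 15, 8, 0, 4, 14, 7, 3, 6]
i: (SA[i-1],SA[i]) lcp shared
  1: (19,18) 1 'a'
  2: (18,17) 2 'aa'
  3: (17,16) 3 'aaa'
  4: (16,9) 4 'aaaa'
  5: (9,10) 4 'aaaa'
  6: (10,11) 3 'aaa'
  7: (11,12) 2 'aa'
  8: (12,1) 5 'aabba'
  9: (1,13) 1 'a'
  10: (13,2) 4 'abba'
  11: (2,5) 3 'abb'
  12: (5,15) 0 ''
  13: (15,8) 5 'baaaa'
  14: (8,0) 3 'baa'
  15: (0,4) 2 'ba'
  16: (4,14) 1 'b'
  17: (14,7) 6 'bbaaaa'
  18: (7,3) 3 'bba'
  19: (3,6) 2 'bb'

n(n+1)/2 = 20·21/2 = 210
Σ LCP = 0 + 1 + 2 + 3 + 4 + 4 + 3 + 2 + 5 + 1 + 4 + 3 + 0 + 5 + 3 + 2 + 1 + 6 + 3 + 2 = 54
distinct = 210 − 54 = 156

156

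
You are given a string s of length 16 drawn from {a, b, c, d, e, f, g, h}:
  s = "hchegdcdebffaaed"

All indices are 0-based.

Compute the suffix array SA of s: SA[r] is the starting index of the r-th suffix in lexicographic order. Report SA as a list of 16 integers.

[12, 13, 9, 6, 1, 15, 5, 7, 8, 14, 3, 11, 10, 4, 0, 2]

sorted suffixes:
  #0 SA[0]=12  'aaed'
  #1 SA[1]=13  'aed'
  #2 SA[2]=9  'bffaaed'
  #3 SA[3]=6  'cdebffaaed'
  #4 SA[4]=1  'chegdcdebffaaed'
  #5 SA[5]=15  'd'
  #6 SA[6]=5  'dcdebffaaed'
  #7 SA[7]=7  'debffaaed'
  #8 SA[8]=8  'ebffaaed'
  #9 SA[9]=14  'ed'
  #10 SA[10]=3  'egdcdebffaaed'
  #11 SA[11]=11  'faaed'
  #12 SA[12]=10  'ffaaed'
  #13 SA[13]=4  'gdcdebffaaed'
  #14 SA[14]=0  'hchegdcdebffaaed'
  #15 SA[15]=2  'hegdcdebffaaed'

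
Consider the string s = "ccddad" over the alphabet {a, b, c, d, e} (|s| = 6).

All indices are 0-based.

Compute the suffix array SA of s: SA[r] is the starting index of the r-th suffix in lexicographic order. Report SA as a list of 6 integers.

rank→(start, suffix):
  0 → (4, 'ad')
  1 → (0, 'ccddad')
  2 → (1, 'cddad')
  3 → (5, 'd')
  4 → (3, 'dad')
  5 → (2, 'ddad')

[4, 0, 1, 5, 3, 2]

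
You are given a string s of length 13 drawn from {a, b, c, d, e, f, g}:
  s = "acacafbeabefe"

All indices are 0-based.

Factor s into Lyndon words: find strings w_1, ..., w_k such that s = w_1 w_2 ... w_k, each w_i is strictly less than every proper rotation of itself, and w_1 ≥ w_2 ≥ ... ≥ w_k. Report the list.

["acacafbe", "abefe"]

emit factor 1: 'acacafbe' (i=0, period=8)
emit factor 2: 'abefe' (i=8, period=5)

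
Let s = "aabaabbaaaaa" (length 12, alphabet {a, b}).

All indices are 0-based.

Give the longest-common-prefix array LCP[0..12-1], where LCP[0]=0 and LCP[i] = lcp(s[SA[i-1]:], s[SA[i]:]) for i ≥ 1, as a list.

sorted suffixes:
  #0 SA[0]=11  'a'
  #1 SA[1]=10  'aa'
  #2 SA[2]=9  'aaa'
  #3 SA[3]=8  'aaaa'
  #4 SA[4]=7  'aaaaa'
  #5 SA[5]=0  'aabaabbaaaaa'
  #6 SA[6]=3  'aabbaaaaa'
  #7 SA[7]=1  'abaabbaaaaa'
  #8 SA[8]=4  'abbaaaaa'
  #9 SA[9]=6  'baaaaa'
  #10 SA[10]=2  'baabbaaaaa'
  #11 SA[11]=5  'bbaaaaa'

SA = [11, 10, 9, 8, 7, 0, 3, 1, 4, 6, 2, 5]
rank  pair      lcp
   1  s[11:],s[10:]  1  'a'
   2  s[10:],s[9:]  2  'aa'
   3  s[9:],s[8:]  3  'aaa'
   4  s[8:],s[7:]  4  'aaaa'
   5  s[7:],s[0:]  2  'aa'
   6  s[0:],s[3:]  3  'aab'
   7  s[3:],s[1:]  1  'a'
   8  s[1:],s[4:]  2  'ab'
   9  s[4:],s[6:]  0  ''
  10  s[6:],s[2:]  3  'baa'
  11  s[2:],s[5:]  1  'b'

[0, 1, 2, 3, 4, 2, 3, 1, 2, 0, 3, 1]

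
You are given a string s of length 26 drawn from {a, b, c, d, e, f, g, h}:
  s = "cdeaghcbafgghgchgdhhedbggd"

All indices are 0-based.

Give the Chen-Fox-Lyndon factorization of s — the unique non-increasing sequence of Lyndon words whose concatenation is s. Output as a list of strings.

emit factor 1: 'cde' (i=0, period=3)
emit factor 2: 'aghcb' (i=3, period=5)
emit factor 3: 'afgghgchgdhhedbggd' (i=8, period=18)

["cde", "aghcb", "afgghgchgdhhedbggd"]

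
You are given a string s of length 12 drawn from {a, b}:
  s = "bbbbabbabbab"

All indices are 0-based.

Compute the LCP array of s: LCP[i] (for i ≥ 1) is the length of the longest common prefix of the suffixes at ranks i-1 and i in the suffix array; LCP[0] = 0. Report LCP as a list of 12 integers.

[0, 2, 5, 0, 1, 3, 6, 1, 4, 7, 2, 3]

rank→(start, suffix):
  0 → (10, 'ab')
  1 → (7, 'abbab')
  2 → (4, 'abbabbab')
  3 → (11, 'b')
  4 → (9, 'bab')
  5 → (6, 'babbab')
  6 → (3, 'babbabbab')
  7 → (8, 'bbab')
  8 → (5, 'bbabbab')
  9 → (2, 'bbabbabbab')
  10 → (1, 'bbbabbabbab')
  11 → (0, 'bbbbabbabbab')

SA = [10, 7, 4, 11, 9, 6, 3, 8, 5, 2, 1, 0]
i: (SA[i-1],SA[i]) lcp shared
  1: (10,7) 2 'ab'
  2: (7,4) 5 'abbab'
  3: (4,11) 0 ''
  4: (11,9) 1 'b'
  5: (9,6) 3 'bab'
  6: (6,3) 6 'babbab'
  7: (3,8) 1 'b'
  8: (8,5) 4 'bbab'
  9: (5,2) 7 'bbabbab'
  10: (2,1) 2 'bb'
  11: (1,0) 3 'bbb'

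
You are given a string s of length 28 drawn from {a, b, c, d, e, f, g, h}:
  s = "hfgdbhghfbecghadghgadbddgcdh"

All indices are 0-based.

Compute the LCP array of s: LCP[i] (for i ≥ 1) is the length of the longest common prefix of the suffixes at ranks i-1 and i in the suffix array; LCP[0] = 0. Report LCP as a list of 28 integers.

[0, 2, 0, 1, 1, 0, 1, 0, 2, 1, 1, 2, 1, 0, 0, 1, 0, 1, 1, 1, 2, 2, 0, 1, 1, 2, 1, 2]

sorted suffixes:
  #0 SA[0]=19  'adbddgcdh'
  #1 SA[1]=14  'adghgadbddgcdh'
  #2 SA[2]=21  'bddgcdh'
  #3 SA[3]=9  'becghadghgadbddgcdh'
  #4 SA[4]=4  'bhghfbecghadghgadbddgcdh'
  #5 SA[5]=25  'cdh'
  #6 SA[6]=11  'cghadghgadbddgcdh'
  #7 SA[7]=20  'dbddgcdh'
  #8 SA[8]=3  'dbhghfbecghadghgadbddgcdh'
  #9 SA[9]=22  'ddgcdh'
  #10 SA[10]=23  'dgcdh'
  #11 SA[11]=15  'dghgadbddgcdh'
  #12 SA[12]=26  'dh'
  #13 SA[13]=10  'ecghadghgadbddgcdh'
  #14 SA[14]=8  'fbecghadghgadbddgcdh'
  #15 SA[15]=1  'fgdbhghfbecghadghgadbddgcdh'
  #16 SA[16]=18  'gadbddgcdh'
  #17 SA[17]=24  'gcdh'
  #18 SA[18]=2  'gdbhghfbecghadghgadbddgcdh'
  #19 SA[19]=12  'ghadghgadbddgcdh'
  #20 SA[20]=6  'ghfbecghadghgadbddgcdh'
  #21 SA[21]=16  'ghgadbddgcdh'
  #22 SA[22]=27  'h'
  #23 SA[23]=13  'hadghgadbddgcdh'
  #24 SA[24]=7  'hfbecghadghgadbddgcdh'
  #25 SA[25]=0  'hfgdbhghfbecghadghgadbddgcdh'
  #26 SA[26]=17  'hgadbddgcdh'
  #27 SA[27]=5  'hghfbecghadghgadbddgcdh'

SA = [19, 14, 21, 9, 4, 25, 11, 20, 3, 22, 23, 15, 26, 10, 8, 1, 18, 24, 2, 12, 6, 16, 27, 13, 7, 0, 17, 5]
rank  pair      lcp
   1  s[19:],s[14:]  2  'ad'
   2  s[14:],s[21:]  0  ''
   3  s[21:],s[9:]  1  'b'
   4  s[9:],s[4:]  1  'b'
   5  s[4:],s[25:]  0  ''
   6  s[25:],s[11:]  1  'c'
   7  s[11:],s[20:]  0  ''
   8  s[20:],s[3:]  2  'db'
   9  s[3:],s[22:]  1  'd'
  10  s[22:],s[23:]  1  'd'
  11  s[23:],s[15:]  2  'dg'
  12  s[15:],s[26:]  1  'd'
  13  s[26:],s[10:]  0  ''
  14  s[10:],s[8:]  0  ''
  15  s[8:],s[1:]  1  'f'
  16  s[1:],s[18:]  0  ''
  17  s[18:],s[24:]  1  'g'
  18  s[24:],s[2:]  1  'g'
  19  s[2:],s[12:]  1  'g'
  20  s[12:],s[6:]  2  'gh'
  21  s[6:],s[16:]  2  'gh'
  22  s[16:],s[27:]  0  ''
  23  s[27:],s[13:]  1  'h'
  24  s[13:],s[7:]  1  'h'
  25  s[7:],s[0:]  2  'hf'
  26  s[0:],s[17:]  1  'h'
  27  s[17:],s[5:]  2  'hg'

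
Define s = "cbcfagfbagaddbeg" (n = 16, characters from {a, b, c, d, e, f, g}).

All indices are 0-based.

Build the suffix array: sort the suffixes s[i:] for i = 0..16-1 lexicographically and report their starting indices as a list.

[10, 8, 4, 7, 1, 13, 0, 2, 12, 11, 14, 3, 6, 15, 9, 5]

rank | idx | suffix
   0 |  10 | addbeg
   1 |   8 | agaddbeg
   2 |   4 | agfbagaddbeg
   3 |   7 | bagaddbeg
   4 |   1 | bcfagfbagaddbeg
   5 |  13 | beg
   6 |   0 | cbcfagfbagaddbeg
   7 |   2 | cfagfbagaddbeg
   8 |  12 | dbeg
   9 |  11 | ddbeg
  10 |  14 | eg
  11 |   3 | fagfbagaddbeg
  12 |   6 | fbagaddbeg
  13 |  15 | g
  14 |   9 | gaddbeg
  15 |   5 | gfbagaddbeg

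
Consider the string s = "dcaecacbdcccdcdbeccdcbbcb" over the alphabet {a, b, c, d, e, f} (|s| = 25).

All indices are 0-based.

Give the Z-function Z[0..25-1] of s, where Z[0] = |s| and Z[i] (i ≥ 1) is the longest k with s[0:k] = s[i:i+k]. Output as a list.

[25, 0, 0, 0, 0, 0, 0, 0, 2, 0, 0, 0, 2, 0, 1, 0, 0, 0, 0, 2, 0, 0, 0, 0, 0]

Z[0]=25
i=1: fresh scan; Z[1]=0
i=2: fresh scan; Z[2]=0
i=3: fresh scan; Z[3]=0
i=4: fresh scan; Z[4]=0
i=5: fresh scan; Z[5]=0
i=6: fresh scan; Z[6]=0
i=7: fresh scan; Z[7]=0
i=8: fresh scan; Z[8]=2 extend→box=[8,10)
i=9: min(r-i=1, Z[1]=0)=0; Z[9]=0
i=10: fresh scan; Z[10]=0
i=11: fresh scan; Z[11]=0
i=12: fresh scan; Z[12]=2 extend→box=[12,14)
i=13: min(r-i=1, Z[1]=0)=0; Z[13]=0
i=14: fresh scan; Z[14]=1 extend→box=[14,15)
i=15: fresh scan; Z[15]=0
i=16: fresh scan; Z[16]=0
i=17: fresh scan; Z[17]=0
i=18: fresh scan; Z[18]=0
i=19: fresh scan; Z[19]=2 extend→box=[19,21)
i=20: min(r-i=1, Z[1]=0)=0; Z[20]=0
i=21: fresh scan; Z[21]=0
i=22: fresh scan; Z[22]=0
i=23: fresh scan; Z[23]=0
i=24: fresh scan; Z[24]=0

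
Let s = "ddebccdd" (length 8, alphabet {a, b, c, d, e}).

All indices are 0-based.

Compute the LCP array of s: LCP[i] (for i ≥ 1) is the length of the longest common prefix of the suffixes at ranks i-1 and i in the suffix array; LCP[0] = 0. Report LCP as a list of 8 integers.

[0, 0, 1, 0, 1, 2, 1, 0]

rank | idx | suffix
   0 |   3 | bccdd
   1 |   4 | ccdd
   2 |   5 | cdd
   3 |   7 | d
   4 |   6 | dd
   5 |   0 | ddebccdd
   6 |   1 | debccdd
   7 |   2 | ebccdd

SA = [3, 4, 5, 7, 6, 0, 1, 2]
[i] adj suffixes → lcp
  [1] 3/4 → 0 ('')
  [2] 4/5 → 1 ('c')
  [3] 5/7 → 0 ('')
  [4] 7/6 → 1 ('d')
  [5] 6/0 → 2 ('dd')
  [6] 0/1 → 1 ('d')
  [7] 1/2 → 0 ('')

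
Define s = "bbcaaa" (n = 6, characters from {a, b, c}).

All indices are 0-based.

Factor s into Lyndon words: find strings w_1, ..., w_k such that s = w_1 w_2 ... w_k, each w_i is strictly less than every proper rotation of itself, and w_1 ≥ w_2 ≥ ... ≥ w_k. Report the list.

["bbc", "a", "a", "a"]

emit factor 1: 'bbc' (i=0, period=3)
emit factor 2: 'a' (i=3, period=1)
emit factor 3: 'a' (i=4, period=1)
emit factor 4: 'a' (i=5, period=1)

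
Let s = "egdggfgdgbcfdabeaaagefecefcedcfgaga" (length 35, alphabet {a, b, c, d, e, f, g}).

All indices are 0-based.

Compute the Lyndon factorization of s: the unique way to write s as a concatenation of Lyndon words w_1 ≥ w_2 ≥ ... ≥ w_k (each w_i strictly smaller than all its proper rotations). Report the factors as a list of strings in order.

["eg", "dggfg", "dg", "bcfd", "abe", "aaagefecefcedcfgag", "a"]

emit factor 1: 'eg' (i=0, period=2)
emit factor 2: 'dggfg' (i=2, period=5)
emit factor 3: 'dg' (i=7, period=2)
emit factor 4: 'bcfd' (i=9, period=4)
emit factor 5: 'abe' (i=13, period=3)
emit factor 6: 'aaagefecefcedcfgag' (i=16, period=18)
emit factor 7: 'a' (i=34, period=1)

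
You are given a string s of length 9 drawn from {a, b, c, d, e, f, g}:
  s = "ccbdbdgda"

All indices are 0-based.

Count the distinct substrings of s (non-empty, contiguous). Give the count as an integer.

40

rank→(start, suffix):
  0 → (8, 'a')
  1 → (2, 'bdbdgda')
  2 → (4, 'bdgda')
  3 → (1, 'cbdbdgda')
  4 → (0, 'ccbdbdgda')
  5 → (7, 'da')
  6 → (3, 'dbdgda')
  7 → (5, 'dgda')
  8 → (6, 'gda')

SA = [8, 2, 4, 1, 0, 7, 3, 5, 6]
i: (SA[i-1],SA[i]) lcp shared
  1: (8,2) 0 ''
  2: (2,4) 2 'bd'
  3: (4,1) 0 ''
  4: (1,0) 1 'c'
  5: (0,7) 0 ''
  6: (7,3) 1 'd'
  7: (3,5) 1 'd'
  8: (5,6) 0 ''

n(n+1)/2 = 9·10/2 = 45
Σ LCP = 0 + 0 + 2 + 0 + 1 + 0 + 1 + 1 + 0 = 5
distinct = 45 − 5 = 40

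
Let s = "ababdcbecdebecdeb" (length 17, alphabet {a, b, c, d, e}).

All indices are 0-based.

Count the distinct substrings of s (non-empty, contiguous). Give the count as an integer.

rank→(start, suffix):
  0 → (0, 'ababdcbecdebecdeb')
  1 → (2, 'abdcbecdebecdeb')
  2 → (16, 'b')
  3 → (1, 'babdcbecdebecdeb')
  4 → (3, 'bdcbecdebecdeb')
  5 → (11, 'becdeb')
  6 → (6, 'becdebecdeb')
  7 → (5, 'cbecdebecdeb')
  8 → (13, 'cdeb')
  9 → (8, 'cdebecdeb')
  10 → (4, 'dcbecdebecdeb')
  11 → (14, 'deb')
  12 → (9, 'debecdeb')
  13 → (15, 'eb')
  14 → (10, 'ebecdeb')
  15 → (12, 'ecdeb')
  16 → (7, 'ecdebecdeb')

SA = [0, 2, 16, 1, 3, 11, 6, 5, 13, 8, 4, 14, 9, 15, 10, 12, 7]
rank  pair      lcp
   1  s[0:],s[2:]  2  'ab'
   2  s[2:],s[16:]  0  ''
   3  s[16:],s[1:]  1  'b'
   4  s[1:],s[3:]  1  'b'
   5  s[3:],s[11:]  1  'b'
   6  s[11:],s[6:]  6  'becdeb'
   7  s[6:],s[5:]  0  ''
   8  s[5:],s[13:]  1  'c'
   9  s[13:],s[8:]  4  'cdeb'
  10  s[8:],s[4:]  0  ''
  11  s[4:],s[14:]  1  'd'
  12  s[14:],s[9:]  3  'deb'
  13  s[9:],s[15:]  0  ''
  14  s[15:],s[10:]  2  'eb'
  15  s[10:],s[12:]  1  'e'
  16  s[12:],s[7:]  5  'ecdeb'

n(n+1)/2 = 17·18/2 = 153
Σ LCP = 0 + 2 + 0 + 1 + 1 + 1 + 6 + 0 + 1 + 4 + 0 + 1 + 3 + 0 + 2 + 1 + 5 = 28
distinct = 153 − 28 = 125

125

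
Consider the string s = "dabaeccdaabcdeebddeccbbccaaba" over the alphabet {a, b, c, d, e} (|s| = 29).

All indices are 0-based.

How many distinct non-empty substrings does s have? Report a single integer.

rank→(start, suffix):
  0 → (28, 'a')
  1 → (25, 'aaba')
  2 → (8, 'aabcdeebddeccbbccaaba')
  3 → (26, 'aba')
  4 → (1, 'abaeccdaabcdeebddeccbbccaaba')
  5 → (9, 'abcdeebddeccbbccaaba')
  6 → (3, 'aeccdaabcdeebddeccbbccaaba')
  7 → (27, 'ba')
  8 → (2, 'baeccdaabcdeebddeccbbccaaba')
  9 → (21, 'bbccaaba')
  10 → (22, 'bccaaba')
  11 → (10, 'bcdeebddeccbbccaaba')
  12 → (15, 'bddeccbbccaaba')
  13 → (24, 'caaba')
  14 → (20, 'cbbccaaba')
  15 → (23, 'ccaaba')
  16 → (19, 'ccbbccaaba')
  17 → (5, 'ccdaabcdeebddeccbbccaaba')
  18 → (6, 'cdaabcdeebddeccbbccaaba')
  19 → (11, 'cdeebddeccbbccaaba')
  20 → (7, 'daabcdeebddeccbbccaaba')
  21 → (0, 'dabaeccdaabcdeebddeccbbccaaba')
  22 → (16, 'ddeccbbccaaba')
  23 → (17, 'deccbbccaaba')
  24 → (12, 'deebddeccbbccaaba')
  25 → (14, 'ebddeccbbccaaba')
  26 → (18, 'eccbbccaaba')
  27 → (4, 'eccdaabcdeebddeccbbccaaba')
  28 → (13, 'eebddeccbbccaaba')

SA = [28, 25, 8, 26, 1, 9, 3, 27, 2, 21, 22, 10, 15, 24, 20, 23, 19, 5, 6, 11, 7, 0, 16, 17, 12, 14, 18, 4, 13]
i: (SA[i-1],SA[i]) lcp shared
  1: (28,25) 1 'a'
  2: (25,8) 3 'aab'
  3: (8,26) 1 'a'
  4: (26,1) 3 'aba'
  5: (1,9) 2 'ab'
  6: (9,3) 1 'a'
  7: (3,27) 0 ''
  8: (27,2) 2 'ba'
  9: (2,21) 1 'b'
  10: (21,22) 1 'b'
  11: (22,10) 2 'bc'
  12: (10,15) 1 'b'
  13: (15,24) 0 ''
  14: (24,20) 1 'c'
  15: (20,23) 1 'c'
  16: (23,19) 2 'cc'
  17: (19,5) 2 'cc'
  18: (5,6) 1 'c'
  19: (6,11) 2 'cd'
  20: (11,7) 0 ''
  21: (7,0) 2 'da'
  22: (0,16) 1 'd'
  23: (16,17) 1 'd'
  24: (17,12) 2 'de'
  25: (12,14) 0 ''
  26: (14,18) 1 'e'
  27: (18,4) 3 'ecc'
  28: (4,13) 1 'e'

n(n+1)/2 = 29·30/2 = 435
Σ LCP = 0 + 1 + 3 + 1 + 3 + 2 + 1 + 0 + 2 + 1 + 1 + 2 + 1 + 0 + 1 + 1 + 2 + 2 + 1 + 2 + 0 + 2 + 1 + 1 + 2 + 0 + 1 + 3 + 1 = 38
distinct = 435 − 38 = 397

397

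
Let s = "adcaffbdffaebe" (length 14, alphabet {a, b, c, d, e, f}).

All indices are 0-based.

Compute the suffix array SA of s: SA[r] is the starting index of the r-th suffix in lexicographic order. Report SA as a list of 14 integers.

rank→(start, suffix):
  0 → (0, 'adcaffbdffaebe')
  1 → (10, 'aebe')
  2 → (3, 'affbdffaebe')
  3 → (6, 'bdffaebe')
  4 → (12, 'be')
  5 → (2, 'caffbdffaebe')
  6 → (1, 'dcaffbdffaebe')
  7 → (7, 'dffaebe')
  8 → (13, 'e')
  9 → (11, 'ebe')
  10 → (9, 'faebe')
  11 → (5, 'fbdffaebe')
  12 → (8, 'ffaebe')
  13 → (4, 'ffbdffaebe')

[0, 10, 3, 6, 12, 2, 1, 7, 13, 11, 9, 5, 8, 4]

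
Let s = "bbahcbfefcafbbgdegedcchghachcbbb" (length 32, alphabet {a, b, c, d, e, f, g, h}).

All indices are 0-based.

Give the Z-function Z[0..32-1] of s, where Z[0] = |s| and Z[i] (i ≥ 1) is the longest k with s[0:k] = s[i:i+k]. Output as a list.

Z[0]=32
i=1: fresh scan; Z[1]=1 extend→box=[1,2)
i=2: fresh scan; Z[2]=0
i=3: fresh scan; Z[3]=0
i=4: fresh scan; Z[4]=0
i=5: fresh scan; Z[5]=1 extend→box=[5,6)
i=6: fresh scan; Z[6]=0
i=7: fresh scan; Z[7]=0
i=8: fresh scan; Z[8]=0
i=9: fresh scan; Z[9]=0
i=10: fresh scan; Z[10]=0
i=11: fresh scan; Z[11]=0
i=12: fresh scan; Z[12]=2 extend→box=[12,14)
i=13: min(r-i=1, Z[1]=1)=1; Z[13]=1
i=14: fresh scan; Z[14]=0
i=15: fresh scan; Z[15]=0
i=16: fresh scan; Z[16]=0
i=17: fresh scan; Z[17]=0
i=18: fresh scan; Z[18]=0
i=19: fresh scan; Z[19]=0
i=20: fresh scan; Z[20]=0
i=21: fresh scan; Z[21]=0
i=22: fresh scan; Z[22]=0
i=23: fresh scan; Z[23]=0
i=24: fresh scan; Z[24]=0
i=25: fresh scan; Z[25]=0
i=26: fresh scan; Z[26]=0
i=27: fresh scan; Z[27]=0
i=28: fresh scan; Z[28]=0
i=29: fresh scan; Z[29]=2 extend→box=[29,31)
i=30: min(r-i=1, Z[1]=1)=1; Z[30]=2 extend→box=[30,32)
i=31: min(r-i=1, Z[1]=1)=1; Z[31]=1

[32, 1, 0, 0, 0, 1, 0, 0, 0, 0, 0, 0, 2, 1, 0, 0, 0, 0, 0, 0, 0, 0, 0, 0, 0, 0, 0, 0, 0, 2, 2, 1]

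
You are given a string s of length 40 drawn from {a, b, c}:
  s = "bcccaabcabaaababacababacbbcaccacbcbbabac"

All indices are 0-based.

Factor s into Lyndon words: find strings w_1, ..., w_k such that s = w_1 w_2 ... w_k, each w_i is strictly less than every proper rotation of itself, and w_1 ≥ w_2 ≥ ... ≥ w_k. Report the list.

["bccc", "aabcab", "aaababacababacbbcaccacbcbbabac"]

emit factor 1: 'bccc' (i=0, period=4)
emit factor 2: 'aabcab' (i=4, period=6)
emit factor 3: 'aaababacababacbbcaccacbcbbabac' (i=10, period=30)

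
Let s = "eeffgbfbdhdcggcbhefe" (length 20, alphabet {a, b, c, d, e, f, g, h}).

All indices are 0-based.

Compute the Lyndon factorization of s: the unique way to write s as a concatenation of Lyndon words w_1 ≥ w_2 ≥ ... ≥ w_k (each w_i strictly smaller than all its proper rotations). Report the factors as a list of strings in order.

["eeffg", "bf", "bdhdcggcbhefe"]

emit factor 1: 'eeffg' (i=0, period=5)
emit factor 2: 'bf' (i=5, period=2)
emit factor 3: 'bdhdcggcbhefe' (i=7, period=13)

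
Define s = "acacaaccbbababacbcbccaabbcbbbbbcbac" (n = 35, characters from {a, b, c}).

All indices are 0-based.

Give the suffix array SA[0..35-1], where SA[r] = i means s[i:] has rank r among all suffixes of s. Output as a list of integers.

[21, 4, 10, 12, 22, 33, 2, 0, 14, 5, 9, 11, 32, 13, 8, 26, 27, 28, 29, 23, 30, 24, 16, 18, 34, 20, 3, 1, 31, 7, 25, 15, 17, 19, 6]

rank→(start, suffix):
  0 → (21, 'aabbcbbbbbcbac')
  1 → (4, 'aaccbbababacbcbccaabbcbbbbbcbac')
  2 → (10, 'ababacbcbccaabbcbbbbbcbac')
  3 → (12, 'abacbcbccaabbcbbbbbcbac')
  4 → (22, 'abbcbbbbbcbac')
  5 → (33, 'ac')
  6 → (2, 'acaaccbbababacbcbccaabbcbbbbbcbac')
  7 → (0, 'acacaaccbbababacbcbccaabbcbbbbbcbac')
  8 → (14, 'acbcbccaabbcbbbbbcbac')
  9 → (5, 'accbbababacbcbccaabbcbbbbbcbac')
  10 → (9, 'bababacbcbccaabbcbbbbbcbac')
  11 → (11, 'babacbcbccaabbcbbbbbcbac')
  12 → (32, 'bac')
  13 → (13, 'bacbcbccaabbcbbbbbcbac')
  14 → (8, 'bbababacbcbccaabbcbbbbbcbac')
  15 → (26, 'bbbbbcbac')
  16 → (27, 'bbbbcbac')
  17 → (28, 'bbbcbac')
  18 → (29, 'bbcbac')
  19 → (23, 'bbcbbbbbcbac')
  20 → (30, 'bcbac')
  21 → (24, 'bcbbbbbcbac')
  22 → (16, 'bcbccaabbcbbbbbcbac')
  23 → (18, 'bccaabbcbbbbbcbac')
  24 → (34, 'c')
  25 → (20, 'caabbcbbbbbcbac')
  26 → (3, 'caaccbbababacbcbccaabbcbbbbbcbac')
  27 → (1, 'cacaaccbbababacbcbccaabbcbbbbbcbac')
  28 → (31, 'cbac')
  29 → (7, 'cbbababacbcbccaabbcbbbbbcbac')
  30 → (25, 'cbbbbbcbac')
  31 → (15, 'cbcbccaabbcbbbbbcbac')
  32 → (17, 'cbccaabbcbbbbbcbac')
  33 → (19, 'ccaabbcbbbbbcbac')
  34 → (6, 'ccbbababacbcbccaabbcbbbbbcbac')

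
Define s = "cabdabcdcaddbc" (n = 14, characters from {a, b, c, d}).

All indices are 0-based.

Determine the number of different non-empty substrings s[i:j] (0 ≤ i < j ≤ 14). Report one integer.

92

rank | idx | suffix
   0 |   4 | abcdcaddbc
   1 |   1 | abdabcdcaddbc
   2 |   9 | addbc
   3 |  12 | bc
   4 |   5 | bcdcaddbc
   5 |   2 | bdabcdcaddbc
   6 |  13 | c
   7 |   0 | cabdabcdcaddbc
   8 |   8 | caddbc
   9 |   6 | cdcaddbc
  10 |   3 | dabcdcaddbc
  11 |  11 | dbc
  12 |   7 | dcaddbc
  13 |  10 | ddbc

SA = [4, 1, 9, 12, 5, 2, 13, 0, 8, 6, 3, 11, 7, 10]
[i] adj suffixes → lcp
  [1] 4/1 → 2 ('ab')
  [2] 1/9 → 1 ('a')
  [3] 9/12 → 0 ('')
  [4] 12/5 → 2 ('bc')
  [5] 5/2 → 1 ('b')
  [6] 2/13 → 0 ('')
  [7] 13/0 → 1 ('c')
  [8] 0/8 → 2 ('ca')
  [9] 8/6 → 1 ('c')
  [10] 6/3 → 0 ('')
  [11] 3/11 → 1 ('d')
  [12] 11/7 → 1 ('d')
  [13] 7/10 → 1 ('d')

n(n+1)/2 = 14·15/2 = 105
Σ LCP = 0 + 2 + 1 + 0 + 2 + 1 + 0 + 1 + 2 + 1 + 0 + 1 + 1 + 1 = 13
distinct = 105 − 13 = 92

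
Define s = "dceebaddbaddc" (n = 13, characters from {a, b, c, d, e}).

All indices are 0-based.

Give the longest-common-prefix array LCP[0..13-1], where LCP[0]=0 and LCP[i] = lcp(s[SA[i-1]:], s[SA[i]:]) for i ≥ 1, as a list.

sorted suffixes:
  #0 SA[0]=5  'addbaddc'
  #1 SA[1]=9  'addc'
  #2 SA[2]=4  'baddbaddc'
  #3 SA[3]=8  'baddc'
  #4 SA[4]=12  'c'
  #5 SA[5]=1  'ceebaddbaddc'
  #6 SA[6]=7  'dbaddc'
  #7 SA[7]=11  'dc'
  #8 SA[8]=0  'dceebaddbaddc'
  #9 SA[9]=6  'ddbaddc'
  #10 SA[10]=10  'ddc'
  #11 SA[11]=3  'ebaddbaddc'
  #12 SA[12]=2  'eebaddbaddc'

SA = [5, 9, 4, 8, 12, 1, 7, 11, 0, 6, 10, 3, 2]
rank  pair      lcp
   1  s[5:],s[9:]  3  'add'
   2  s[9:],s[4:]  0  ''
   3  s[4:],s[8:]  4  'badd'
   4  s[8:],s[12:]  0  ''
   5  s[12:],s[1:]  1  'c'
   6  s[1:],s[7:]  0  ''
   7  s[7:],s[11:]  1  'd'
   8  s[11:],s[0:]  2  'dc'
   9  s[0:],s[6:]  1  'd'
  10  s[6:],s[10:]  2  'dd'
  11  s[10:],s[3:]  0  ''
  12  s[3:],s[2:]  1  'e'

[0, 3, 0, 4, 0, 1, 0, 1, 2, 1, 2, 0, 1]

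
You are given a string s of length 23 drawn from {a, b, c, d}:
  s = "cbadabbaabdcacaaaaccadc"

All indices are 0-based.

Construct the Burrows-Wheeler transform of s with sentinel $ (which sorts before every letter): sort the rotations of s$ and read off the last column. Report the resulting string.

rank  rotation                  last
    0  $cbadabbaabdcacaaaaccadc  c
    1  aaaaccadc$cbadabbaabdcac  c
    2  aaaccadc$cbadabbaabdcaca  a
    3  aabdcacaaaaccadc$cbadabb  b
    4  aaccadc$cbadabbaabdcacaa  a
    5  abbaabdcacaaaaccadc$cbad  d
    6  abdcacaaaaccadc$cbadabba  a
    7  acaaaaccadc$cbadabbaabdc  c
    8  accadc$cbadabbaabdcacaaa  a
    9  adabbaabdcacaaaaccadc$cb  b
   10  adc$cbadabbaabdcacaaaacc  c
   11  baabdcacaaaaccadc$cbadab  b
   12  badabbaabdcacaaaaccadc$c  c
   13  bbaabdcacaaaaccadc$cbada  a
   14  bdcacaaaaccadc$cbadabbaa  a
   15  c$cbadabbaabdcacaaaaccad  d
   16  caaaaccadc$cbadabbaabdca  a
   17  cacaaaaccadc$cbadabbaabd  d
   18  cadc$cbadabbaabdcacaaaac  c
   19  cbadabbaabdcacaaaaccadc$  $
   20  ccadc$cbadabbaabdcacaaaa  a
   21  dabbaabdcacaaaaccadc$cba  a
   22  dc$cbadabbaabdcacaaaacca  a
   23  dcacaaaaccadc$cbadabbaab  b

ccabadacabcbcaadadc$aaab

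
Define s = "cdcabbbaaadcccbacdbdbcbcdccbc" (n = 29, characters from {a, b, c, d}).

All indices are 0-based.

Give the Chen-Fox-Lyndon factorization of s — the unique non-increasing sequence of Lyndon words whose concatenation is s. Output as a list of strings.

emit factor 1: 'cd' (i=0, period=2)
emit factor 2: 'c' (i=2, period=1)
emit factor 3: 'abbb' (i=3, period=4)
emit factor 4: 'aaadcccbacdbdbcbcdccbc' (i=7, period=22)

["cd", "c", "abbb", "aaadcccbacdbdbcbcdccbc"]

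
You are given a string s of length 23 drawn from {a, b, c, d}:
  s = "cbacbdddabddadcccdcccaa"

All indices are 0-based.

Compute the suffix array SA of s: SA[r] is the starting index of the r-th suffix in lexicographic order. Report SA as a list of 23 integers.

[22, 21, 8, 2, 12, 1, 9, 4, 20, 0, 3, 19, 18, 14, 15, 16, 7, 11, 17, 13, 6, 10, 5]

rank | idx | suffix
   0 |  22 | a
   1 |  21 | aa
   2 |   8 | abddadcccdcccaa
   3 |   2 | acbdddabddadcccdcccaa
   4 |  12 | adcccdcccaa
   5 |   1 | bacbdddabddadcccdcccaa
   6 |   9 | bddadcccdcccaa
   7 |   4 | bdddabddadcccdcccaa
   8 |  20 | caa
   9 |   0 | cbacbdddabddadcccdcccaa
  10 |   3 | cbdddabddadcccdcccaa
  11 |  19 | ccaa
  12 |  18 | cccaa
  13 |  14 | cccdcccaa
  14 |  15 | ccdcccaa
  15 |  16 | cdcccaa
  16 |   7 | dabddadcccdcccaa
  17 |  11 | dadcccdcccaa
  18 |  17 | dcccaa
  19 |  13 | dcccdcccaa
  20 |   6 | ddabddadcccdcccaa
  21 |  10 | ddadcccdcccaa
  22 |   5 | dddabddadcccdcccaa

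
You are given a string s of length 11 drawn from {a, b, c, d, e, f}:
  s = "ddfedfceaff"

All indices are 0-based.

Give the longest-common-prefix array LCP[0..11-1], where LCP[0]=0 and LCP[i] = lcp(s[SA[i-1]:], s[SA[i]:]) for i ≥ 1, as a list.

rank | idx | suffix
   0 |   8 | aff
   1 |   6 | ceaff
   2 |   0 | ddfedfceaff
   3 |   4 | dfceaff
   4 |   1 | dfedfceaff
   5 |   7 | eaff
   6 |   3 | edfceaff
   7 |  10 | f
   8 |   5 | fceaff
   9 |   2 | fedfceaff
  10 |   9 | ff

SA = [8, 6, 0, 4, 1, 7, 3, 10, 5, 2, 9]
i: (SA[i-1],SA[i]) lcp shared
  1: (8,6) 0 ''
  2: (6,0) 0 ''
  3: (0,4) 1 'd'
  4: (4,1) 2 'df'
  5: (1,7) 0 ''
  6: (7,3) 1 'e'
  7: (3,10) 0 ''
  8: (10,5) 1 'f'
  9: (5,2) 1 'f'
  10: (2,9) 1 'f'

[0, 0, 0, 1, 2, 0, 1, 0, 1, 1, 1]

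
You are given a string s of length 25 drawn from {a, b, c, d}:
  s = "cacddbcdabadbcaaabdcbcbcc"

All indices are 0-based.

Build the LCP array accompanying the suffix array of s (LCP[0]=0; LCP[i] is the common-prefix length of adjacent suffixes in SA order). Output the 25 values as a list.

rank→(start, suffix):
  0 → (14, 'aaabdcbcbcc')
  1 → (15, 'aabdcbcbcc')
  2 → (8, 'abadbcaaabdcbcbcc')
  3 → (16, 'abdcbcbcc')
  4 → (1, 'acddbcdabadbcaaabdcbcbcc')
  5 → (10, 'adbcaaabdcbcbcc')
  6 → (9, 'badbcaaabdcbcbcc')
  7 → (12, 'bcaaabdcbcbcc')
  8 → (20, 'bcbcc')
  9 → (22, 'bcc')
  10 → (5, 'bcdabadbcaaabdcbcbcc')
  11 → (17, 'bdcbcbcc')
  12 → (24, 'c')
  13 → (13, 'caaabdcbcbcc')
  14 → (0, 'cacddbcdabadbcaaabdcbcbcc')
  15 → (19, 'cbcbcc')
  16 → (21, 'cbcc')
  17 → (23, 'cc')
  18 → (6, 'cdabadbcaaabdcbcbcc')
  19 → (2, 'cddbcdabadbcaaabdcbcbcc')
  20 → (7, 'dabadbcaaabdcbcbcc')
  21 → (11, 'dbcaaabdcbcbcc')
  22 → (4, 'dbcdabadbcaaabdcbcbcc')
  23 → (18, 'dcbcbcc')
  24 → (3, 'ddbcdabadbcaaabdcbcbcc')

SA = [14, 15, 8, 16, 1, 10, 9, 12, 20, 22, 5, 17, 24, 13, 0, 19, 21, 23, 6, 2, 7, 11, 4, 18, 3]
[i] adj suffixes → lcp
  [1] 14/15 → 2 ('aa')
  [2] 15/8 → 1 ('a')
  [3] 8/16 → 2 ('ab')
  [4] 16/1 → 1 ('a')
  [5] 1/10 → 1 ('a')
  [6] 10/9 → 0 ('')
  [7] 9/12 → 1 ('b')
  [8] 12/20 → 2 ('bc')
  [9] 20/22 → 2 ('bc')
  [10] 22/5 → 2 ('bc')
  [11] 5/17 → 1 ('b')
  [12] 17/24 → 0 ('')
  [13] 24/13 → 1 ('c')
  [14] 13/0 → 2 ('ca')
  [15] 0/19 → 1 ('c')
  [16] 19/21 → 3 ('cbc')
  [17] 21/23 → 1 ('c')
  [18] 23/6 → 1 ('c')
  [19] 6/2 → 2 ('cd')
  [20] 2/7 → 0 ('')
  [21] 7/11 → 1 ('d')
  [22] 11/4 → 3 ('dbc')
  [23] 4/18 → 1 ('d')
  [24] 18/3 → 1 ('d')

[0, 2, 1, 2, 1, 1, 0, 1, 2, 2, 2, 1, 0, 1, 2, 1, 3, 1, 1, 2, 0, 1, 3, 1, 1]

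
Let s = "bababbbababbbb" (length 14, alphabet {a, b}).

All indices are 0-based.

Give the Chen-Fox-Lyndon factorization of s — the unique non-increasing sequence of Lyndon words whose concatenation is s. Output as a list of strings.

emit factor 1: 'b' (i=0, period=1)
emit factor 2: 'ababbbababbbb' (i=1, period=13)

["b", "ababbbababbbb"]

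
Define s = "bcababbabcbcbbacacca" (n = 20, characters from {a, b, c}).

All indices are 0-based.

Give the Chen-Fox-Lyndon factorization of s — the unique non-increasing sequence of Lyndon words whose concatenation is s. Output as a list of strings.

["bc", "ababbabcbcbbacacc", "a"]

emit factor 1: 'bc' (i=0, period=2)
emit factor 2: 'ababbabcbcbbacacc' (i=2, period=17)
emit factor 3: 'a' (i=19, period=1)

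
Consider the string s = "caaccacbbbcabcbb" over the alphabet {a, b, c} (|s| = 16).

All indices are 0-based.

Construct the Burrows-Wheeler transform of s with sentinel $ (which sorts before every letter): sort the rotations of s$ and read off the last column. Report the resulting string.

bcccabccbba$bcbaa

rank  rotation           last
    0  $caaccacbbbcabcbb  b
    1  aaccacbbbcabcbb$c  c
    2  abcbb$caaccacbbbc  c
    3  acbbbcabcbb$caacc  c
    4  accacbbbcabcbb$ca  a
    5  b$caaccacbbbcabcb  b
    6  bb$caaccacbbbcabc  c
    7  bbbcabcbb$caaccac  c
    8  bbcabcbb$caaccacb  b
    9  bcabcbb$caaccacbb  b
   10  bcbb$caaccacbbbca  a
   11  caaccacbbbcabcbb$  $
   12  cabcbb$caaccacbbb  b
   13  cacbbbcabcbb$caac  c
   14  cbb$caaccacbbbcab  b
   15  cbbbcabcbb$caacca  a
   16  ccacbbbcabcbb$caa  a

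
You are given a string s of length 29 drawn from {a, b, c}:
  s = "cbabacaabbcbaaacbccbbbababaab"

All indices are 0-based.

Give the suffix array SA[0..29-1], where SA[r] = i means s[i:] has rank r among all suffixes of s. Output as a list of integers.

rank | idx | suffix
   0 |  12 | aaacbccbbbababaab
   1 |  26 | aab
   2 |   6 | aabbcbaaacbccbbbababaab
   3 |  13 | aacbccbbbababaab
   4 |  27 | ab
   5 |  24 | abaab
   6 |  22 | ababaab
   7 |   2 | abacaabbcbaaacbccbbbababaab
   8 |   7 | abbcbaaacbccbbbababaab
   9 |   4 | acaabbcbaaacbccbbbababaab
  10 |  14 | acbccbbbababaab
  11 |  28 | b
  12 |  11 | baaacbccbbbababaab
  13 |  25 | baab
  14 |  23 | babaab
  15 |  21 | bababaab
  16 |   1 | babacaabbcbaaacbccbbbababaab
  17 |   3 | bacaabbcbaaacbccbbbababaab
  18 |  20 | bbababaab
  19 |  19 | bbbababaab
  20 |   8 | bbcbaaacbccbbbababaab
  21 |   9 | bcbaaacbccbbbababaab
  22 |  16 | bccbbbababaab
  23 |   5 | caabbcbaaacbccbbbababaab
  24 |  10 | cbaaacbccbbbababaab
  25 |   0 | cbabacaabbcbaaacbccbbbababaab
  26 |  18 | cbbbababaab
  27 |  15 | cbccbbbababaab
  28 |  17 | ccbbbababaab

[12, 26, 6, 13, 27, 24, 22, 2, 7, 4, 14, 28, 11, 25, 23, 21, 1, 3, 20, 19, 8, 9, 16, 5, 10, 0, 18, 15, 17]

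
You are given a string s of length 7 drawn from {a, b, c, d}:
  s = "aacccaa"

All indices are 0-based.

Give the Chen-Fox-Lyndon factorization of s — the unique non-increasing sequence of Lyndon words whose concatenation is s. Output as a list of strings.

["aaccc", "a", "a"]

emit factor 1: 'aaccc' (i=0, period=5)
emit factor 2: 'a' (i=5, period=1)
emit factor 3: 'a' (i=6, period=1)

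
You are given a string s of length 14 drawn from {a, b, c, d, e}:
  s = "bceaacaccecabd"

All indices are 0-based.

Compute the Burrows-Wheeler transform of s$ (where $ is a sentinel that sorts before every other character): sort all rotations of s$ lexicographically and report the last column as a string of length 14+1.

rank  rotation         last
    0  $bceaacaccecabd  d
    1  aacaccecabd$bce  e
    2  abd$bceaacaccec  c
    3  acaccecabd$bcea  a
    4  accecabd$bceaac  c
    5  bceaacaccecabd$  $
    6  bd$bceaacacceca  a
    7  cabd$bceaacacce  e
    8  caccecabd$bceaa  a
    9  ccecabd$bceaaca  a
   10  ceaacaccecabd$b  b
   11  cecabd$bceaacac  c
   12  d$bceaacaccecab  b
   13  eaacaccecabd$bc  c
   14  ecabd$bceaacacc  c

decac$aeaabcbcc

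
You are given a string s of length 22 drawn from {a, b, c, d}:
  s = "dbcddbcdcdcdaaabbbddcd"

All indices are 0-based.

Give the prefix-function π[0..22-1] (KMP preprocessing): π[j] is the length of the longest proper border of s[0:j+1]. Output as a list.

[0, 0, 0, 1, 1, 2, 3, 4, 0, 1, 0, 1, 0, 0, 0, 0, 0, 0, 1, 1, 0, 1]

π[0] = 0
j=1 s[j]='b': π[1]=0 (border '')
j=2 s[j]='c': π[2]=0 (border '')
j=3 s[j]='d': π[3]=1 (border 'd')
j=4 s[j]='d': k: 1→0; π[4]=1 (border 'd')
j=5 s[j]='b': π[5]=2 (border 'db')
j=6 s[j]='c': π[6]=3 (border 'dbc')
j=7 s[j]='d': π[7]=4 (border 'dbcd')
j=8 s[j]='c': k: 4→1→0; π[8]=0 (border '')
j=9 s[j]='d': π[9]=1 (border 'd')
j=10 s[j]='c': k: 1→0; π[10]=0 (border '')
j=11 s[j]='d': π[11]=1 (border 'd')
j=12 s[j]='a': k: 1→0; π[12]=0 (border '')
j=13 s[j]='a': π[13]=0 (border '')
j=14 s[j]='a': π[14]=0 (border '')
j=15 s[j]='b': π[15]=0 (border '')
j=16 s[j]='b': π[16]=0 (border '')
j=17 s[j]='b': π[17]=0 (border '')
j=18 s[j]='d': π[18]=1 (border 'd')
j=19 s[j]='d': k: 1→0; π[19]=1 (border 'd')
j=20 s[j]='c': k: 1→0; π[20]=0 (border '')
j=21 s[j]='d': π[21]=1 (border 'd')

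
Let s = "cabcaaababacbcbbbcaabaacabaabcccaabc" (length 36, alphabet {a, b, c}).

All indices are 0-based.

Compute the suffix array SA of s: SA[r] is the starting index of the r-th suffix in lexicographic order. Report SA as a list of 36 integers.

rank→(start, suffix):
  0 → (4, 'aaababacbcbbbcaabaacabaabcccaabc')
  1 → (18, 'aabaacabaabcccaabc')
  2 → (5, 'aababacbcbbbcaabaacabaabcccaabc')
  3 → (32, 'aabc')
  4 → (26, 'aabcccaabc')
  5 → (21, 'aacabaabcccaabc')
  6 → (24, 'abaabcccaabc')
  7 → (19, 'abaacabaabcccaabc')
  8 → (6, 'ababacbcbbbcaabaacabaabcccaabc')
  9 → (8, 'abacbcbbbcaabaacabaabcccaabc')
  10 → (33, 'abc')
  11 → (1, 'abcaaababacbcbbbcaabaacabaabcccaabc')
  12 → (27, 'abcccaabc')
  13 → (22, 'acabaabcccaabc')
  14 → (10, 'acbcbbbcaabaacabaabcccaabc')
  15 → (25, 'baabcccaabc')
  16 → (20, 'baacabaabcccaabc')
  17 → (7, 'babacbcbbbcaabaacabaabcccaabc')
  18 → (9, 'bacbcbbbcaabaacabaabcccaabc')
  19 → (14, 'bbbcaabaacabaabcccaabc')
  20 → (15, 'bbcaabaacabaabcccaabc')
  21 → (34, 'bc')
  22 → (2, 'bcaaababacbcbbbcaabaacabaabcccaabc')
  23 → (16, 'bcaabaacabaabcccaabc')
  24 → (12, 'bcbbbcaabaacabaabcccaabc')
  25 → (28, 'bcccaabc')
  26 → (35, 'c')
  27 → (3, 'caaababacbcbbbcaabaacabaabcccaabc')
  28 → (17, 'caabaacabaabcccaabc')
  29 → (31, 'caabc')
  30 → (23, 'cabaabcccaabc')
  31 → (0, 'cabcaaababacbcbbbcaabaacabaabcccaabc')
  32 → (13, 'cbbbcaabaacabaabcccaabc')
  33 → (11, 'cbcbbbcaabaacabaabcccaabc')
  34 → (30, 'ccaabc')
  35 → (29, 'cccaabc')

[4, 18, 5, 32, 26, 21, 24, 19, 6, 8, 33, 1, 27, 22, 10, 25, 20, 7, 9, 14, 15, 34, 2, 16, 12, 28, 35, 3, 17, 31, 23, 0, 13, 11, 30, 29]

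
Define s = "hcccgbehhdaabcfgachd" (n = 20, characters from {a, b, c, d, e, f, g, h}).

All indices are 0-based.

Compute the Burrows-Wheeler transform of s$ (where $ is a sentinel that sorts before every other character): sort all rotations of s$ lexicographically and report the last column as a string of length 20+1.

ddagaghcbcahhbcfc$che

rank  rotation               last
    0  $hcccgbehhdaabcfgachd  d
    1  aabcfgachd$hcccgbehhd  d
    2  abcfgachd$hcccgbehhda  a
    3  achd$hcccgbehhdaabcfg  g
    4  bcfgachd$hcccgbehhdaa  a
    5  behhdaabcfgachd$hcccg  g
    6  cccgbehhdaabcfgachd$h  h
    7  ccgbehhdaabcfgachd$hc  c
    8  cfgachd$hcccgbehhdaab  b
    9  cgbehhdaabcfgachd$hcc  c
   10  chd$hcccgbehhdaabcfga  a
   11  d$hcccgbehhdaabcfgach  h
   12  daabcfgachd$hcccgbehh  h
   13  ehhdaabcfgachd$hcccgb  b
   14  fgachd$hcccgbehhdaabc  c
   15  gachd$hcccgbehhdaabcf  f
   16  gbehhdaabcfgachd$hccc  c
   17  hcccgbehhdaabcfgachd$  $
   18  hd$hcccgbehhdaabcfgac  c
   19  hdaabcfgachd$hcccgbeh  h
   20  hhdaabcfgachd$hcccgbe  e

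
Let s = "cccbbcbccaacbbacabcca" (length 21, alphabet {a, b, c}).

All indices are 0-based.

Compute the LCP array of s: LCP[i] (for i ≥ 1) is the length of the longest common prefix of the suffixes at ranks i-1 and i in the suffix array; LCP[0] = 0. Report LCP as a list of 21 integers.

rank→(start, suffix):
  0 → (20, 'a')
  1 → (9, 'aacbbacabcca')
  2 → (16, 'abcca')
  3 → (14, 'acabcca')
  4 → (10, 'acbbacabcca')
  5 → (13, 'bacabcca')
  6 → (12, 'bbacabcca')
  7 → (3, 'bbcbccaacbbacabcca')
  8 → (4, 'bcbccaacbbacabcca')
  9 → (17, 'bcca')
  10 → (6, 'bccaacbbacabcca')
  11 → (19, 'ca')
  12 → (8, 'caacbbacabcca')
  13 → (15, 'cabcca')
  14 → (11, 'cbbacabcca')
  15 → (2, 'cbbcbccaacbbacabcca')
  16 → (5, 'cbccaacbbacabcca')
  17 → (18, 'cca')
  18 → (7, 'ccaacbbacabcca')
  19 → (1, 'ccbbcbccaacbbacabcca')
  20 → (0, 'cccbbcbccaacbbacabcca')

SA = [20, 9, 16, 14, 10, 13, 12, 3, 4, 17, 6, 19, 8, 15, 11, 2, 5, 18, 7, 1, 0]
[i] adj suffixes → lcp
  [1] 20/9 → 1 ('a')
  [2] 9/16 → 1 ('a')
  [3] 16/14 → 1 ('a')
  [4] 14/10 → 2 ('ac')
  [5] 10/13 → 0 ('')
  [6] 13/12 → 1 ('b')
  [7] 12/3 → 2 ('bb')
  [8] 3/4 → 1 ('b')
  [9] 4/17 → 2 ('bc')
  [10] 17/6 → 4 ('bcca')
  [11] 6/19 → 0 ('')
  [12] 19/8 → 2 ('ca')
  [13] 8/15 → 2 ('ca')
  [14] 15/11 → 1 ('c')
  [15] 11/2 → 3 ('cbb')
  [16] 2/5 → 2 ('cb')
  [17] 5/18 → 1 ('c')
  [18] 18/7 → 3 ('cca')
  [19] 7/1 → 2 ('cc')
  [20] 1/0 → 2 ('cc')

[0, 1, 1, 1, 2, 0, 1, 2, 1, 2, 4, 0, 2, 2, 1, 3, 2, 1, 3, 2, 2]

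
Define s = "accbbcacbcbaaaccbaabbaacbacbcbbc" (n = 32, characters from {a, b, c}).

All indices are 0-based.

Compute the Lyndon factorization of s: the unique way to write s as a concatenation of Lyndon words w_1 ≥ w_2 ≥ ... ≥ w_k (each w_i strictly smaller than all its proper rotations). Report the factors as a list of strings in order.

emit factor 1: 'accbbc' (i=0, period=6)
emit factor 2: 'acbcb' (i=6, period=5)
emit factor 3: 'aaaccbaabbaacbacbcbbc' (i=11, period=21)

["accbbc", "acbcb", "aaaccbaabbaacbacbcbbc"]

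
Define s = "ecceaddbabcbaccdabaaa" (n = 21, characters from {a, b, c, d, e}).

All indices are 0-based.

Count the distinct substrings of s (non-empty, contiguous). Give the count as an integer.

210

rank | idx | suffix
   0 |  20 | a
   1 |  19 | aa
   2 |  18 | aaa
   3 |  16 | abaaa
   4 |   8 | abcbaccdabaaa
   5 |  12 | accdabaaa
   6 |   4 | addbabcbaccdabaaa
   7 |  17 | baaa
   8 |   7 | babcbaccdabaaa
   9 |  11 | baccdabaaa
  10 |   9 | bcbaccdabaaa
  11 |  10 | cbaccdabaaa
  12 |  13 | ccdabaaa
  13 |   1 | cceaddbabcbaccdabaaa
  14 |  14 | cdabaaa
  15 |   2 | ceaddbabcbaccdabaaa
  16 |  15 | dabaaa
  17 |   6 | dbabcbaccdabaaa
  18 |   5 | ddbabcbaccdabaaa
  19 |   3 | eaddbabcbaccdabaaa
  20 |   0 | ecceaddbabcbaccdabaaa

SA = [20, 19, 18, 16, 8, 12, 4, 17, 7, 11, 9, 10, 13, 1, 14, 2, 15, 6, 5, 3, 0]
[i] adj suffixes → lcp
  [1] 20/19 → 1 ('a')
  [2] 19/18 → 2 ('aa')
  [3] 18/16 → 1 ('a')
  [4] 16/8 → 2 ('ab')
  [5] 8/12 → 1 ('a')
  [6] 12/4 → 1 ('a')
  [7] 4/17 → 0 ('')
  [8] 17/7 → 2 ('ba')
  [9] 7/11 → 2 ('ba')
  [10] 11/9 → 1 ('b')
  [11] 9/10 → 0 ('')
  [12] 10/13 → 1 ('c')
  [13] 13/1 → 2 ('cc')
  [14] 1/14 → 1 ('c')
  [15] 14/2 → 1 ('c')
  [16] 2/15 → 0 ('')
  [17] 15/6 → 1 ('d')
  [18] 6/5 → 1 ('d')
  [19] 5/3 → 0 ('')
  [20] 3/0 → 1 ('e')

n(n+1)/2 = 21·22/2 = 231
Σ LCP = 0 + 1 + 2 + 1 + 2 + 1 + 1 + 0 + 2 + 2 + 1 + 0 + 1 + 2 + 1 + 1 + 0 + 1 + 1 + 0 + 1 = 21
distinct = 231 − 21 = 210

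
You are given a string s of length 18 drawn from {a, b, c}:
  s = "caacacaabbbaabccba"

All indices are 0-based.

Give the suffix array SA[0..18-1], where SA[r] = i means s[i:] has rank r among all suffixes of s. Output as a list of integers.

sorted suffixes:
  #0 SA[0]=17  'a'
  #1 SA[1]=6  'aabbbaabccba'
  #2 SA[2]=11  'aabccba'
  #3 SA[3]=1  'aacacaabbbaabccba'
  #4 SA[4]=7  'abbbaabccba'
  #5 SA[5]=12  'abccba'
  #6 SA[6]=4  'acaabbbaabccba'
  #7 SA[7]=2  'acacaabbbaabccba'
  #8 SA[8]=16  'ba'
  #9 SA[9]=10  'baabccba'
  #10 SA[10]=9  'bbaabccba'
  #11 SA[11]=8  'bbbaabccba'
  #12 SA[12]=13  'bccba'
  #13 SA[13]=5  'caabbbaabccba'
  #14 SA[14]=0  'caacacaabbbaabccba'
  #15 SA[15]=3  'cacaabbbaabccba'
  #16 SA[16]=15  'cba'
  #17 SA[17]=14  'ccba'

[17, 6, 11, 1, 7, 12, 4, 2, 16, 10, 9, 8, 13, 5, 0, 3, 15, 14]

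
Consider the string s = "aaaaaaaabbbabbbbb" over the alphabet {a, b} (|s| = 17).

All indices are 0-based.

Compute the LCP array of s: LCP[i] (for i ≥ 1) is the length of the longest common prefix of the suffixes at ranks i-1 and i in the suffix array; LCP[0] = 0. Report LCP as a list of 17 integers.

[0, 7, 6, 5, 4, 3, 2, 1, 4, 0, 1, 1, 2, 2, 3, 3, 4]

rank | idx | suffix
   0 |   0 | aaaaaaaabbbabbbbb
   1 |   1 | aaaaaaabbbabbbbb
   2 |   2 | aaaaaabbbabbbbb
   3 |   3 | aaaaabbbabbbbb
   4 |   4 | aaaabbbabbbbb
   5 |   5 | aaabbbabbbbb
   6 |   6 | aabbbabbbbb
   7 |   7 | abbbabbbbb
   8 |  11 | abbbbb
   9 |  16 | b
  10 |  10 | babbbbb
  11 |  15 | bb
  12 |   9 | bbabbbbb
  13 |  14 | bbb
  14 |   8 | bbbabbbbb
  15 |  13 | bbbb
  16 |  12 | bbbbb

SA = [0, 1, 2, 3, 4, 5, 6, 7, 11, 16, 10, 15, 9, 14, 8, 13, 12]
i: (SA[i-1],SA[i]) lcp shared
  1: (0,1) 7 'aaaaaaa'
  2: (1,2) 6 'aaaaaa'
  3: (2,3) 5 'aaaaa'
  4: (3,4) 4 'aaaa'
  5: (4,5) 3 'aaa'
  6: (5,6) 2 'aa'
  7: (6,7) 1 'a'
  8: (7,11) 4 'abbb'
  9: (11,16) 0 ''
  10: (16,10) 1 'b'
  11: (10,15) 1 'b'
  12: (15,9) 2 'bb'
  13: (9,14) 2 'bb'
  14: (14,8) 3 'bbb'
  15: (8,13) 3 'bbb'
  16: (13,12) 4 'bbbb'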